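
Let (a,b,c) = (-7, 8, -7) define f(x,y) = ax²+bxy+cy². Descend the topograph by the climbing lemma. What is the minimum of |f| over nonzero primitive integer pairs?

translate: b→6 (≡-8 mod 14), so (7,-8,7)→(7,6,6)
flip: (7,6,6)→(6,-6,7)
translate: b→6 (≡-6 mod 12), so (6,-6,7)→(6,6,7)
reduced (well bottom): (6,6,7) with a≤c, −a<b≤a
well minimum |f| = |-6| = 6 (negative-definite)

6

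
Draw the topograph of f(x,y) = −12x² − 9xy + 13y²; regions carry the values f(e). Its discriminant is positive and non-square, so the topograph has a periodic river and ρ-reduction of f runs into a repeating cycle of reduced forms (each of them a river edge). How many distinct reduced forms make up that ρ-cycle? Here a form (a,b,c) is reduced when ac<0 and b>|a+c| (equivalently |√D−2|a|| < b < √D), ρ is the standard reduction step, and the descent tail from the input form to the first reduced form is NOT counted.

D = 705, ⌊√D⌋ = 26
descent: ρ → (13,9,-12)  [lands on river]
river: ρ → (-12,15,10)
river: ρ → (10,25,-2)
river: ρ → (-2,23,22)
river: ρ → (22,21,-3)
river: ρ → (-3,21,22)
river: ρ → (22,23,-2)
river: ρ → (-2,25,10)
river: ρ → (10,15,-12)
river: ρ → (-12,9,13)
river: ρ → (13,17,-8)
river: ρ → (-8,15,15)
river: ρ → (15,15,-8)
river: ρ → (-8,17,13)
ρ-cycle length = 14 (tail of 1 descent step not counted)

14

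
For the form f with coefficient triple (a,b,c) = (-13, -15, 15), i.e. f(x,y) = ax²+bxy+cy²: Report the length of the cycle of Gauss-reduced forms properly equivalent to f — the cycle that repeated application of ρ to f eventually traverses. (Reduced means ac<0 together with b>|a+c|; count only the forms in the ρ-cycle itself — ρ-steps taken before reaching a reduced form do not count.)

D = 1005, ⌊√D⌋ = 31
descent: ρ → (15,15,-13)  [lands on river]
river: ρ → (-13,11,17)
river: ρ → (17,23,-7)
river: ρ → (-7,19,23)
river: ρ → (23,27,-3)
river: ρ → (-3,27,23)
river: ρ → (23,19,-7)
river: ρ → (-7,23,17)
river: ρ → (17,11,-13)
river: ρ → (-13,15,15)
ρ-cycle length = 10 (tail of 1 descent step not counted)

10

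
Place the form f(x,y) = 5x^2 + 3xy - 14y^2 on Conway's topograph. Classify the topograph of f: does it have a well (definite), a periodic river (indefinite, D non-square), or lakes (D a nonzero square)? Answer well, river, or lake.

D = b²−4ac = 3² − 4·5·(-14) = 289
D = 17² is a perfect square ⇒ form factors over ℤ ⇒ lakes

lake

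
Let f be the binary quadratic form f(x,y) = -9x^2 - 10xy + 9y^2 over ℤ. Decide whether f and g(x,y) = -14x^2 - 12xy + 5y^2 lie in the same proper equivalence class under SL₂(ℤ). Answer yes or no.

D₁ = 424, D₂ = 424
river cycle of f (length 18): (9, 10, -9), (-9, 8, 10), (10, 12, -7), (-7, 16, 6), (6, 20, -1), (-1, 20, 6), (6, 16, -7), (-7, 12, 10), (10, 8, -9), (-9, 10, 9), … (8 more)
river cycle of g (length 14): (5, 12, -14), (-14, 16, 3), (3, 20, -2), (-2, 20, 3), (3, 16, -14), (-14, 12, 5), (5, 18, -5), (-5, 12, 14), (14, 16, -3), (-3, 20, 2), … (4 more)
cycles differ ⇒ inequivalent

no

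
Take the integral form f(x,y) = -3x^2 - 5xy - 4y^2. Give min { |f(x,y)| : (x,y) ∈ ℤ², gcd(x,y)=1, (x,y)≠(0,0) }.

translate: b→-1 (≡5 mod 6), so (3,5,4)→(3,-1,2)
flip: (3,-1,2)→(2,1,3)
reduced (well bottom): (2,1,3) with a≤c, −a<b≤a
well minimum |f| = |-2| = 2 (negative-definite)

2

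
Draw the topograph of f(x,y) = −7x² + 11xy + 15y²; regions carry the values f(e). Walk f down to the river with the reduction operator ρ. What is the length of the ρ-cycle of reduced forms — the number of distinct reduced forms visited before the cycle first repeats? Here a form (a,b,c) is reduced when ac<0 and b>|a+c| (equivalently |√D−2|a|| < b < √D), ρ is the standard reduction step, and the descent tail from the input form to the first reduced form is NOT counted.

D = 541, ⌊√D⌋ = 23
river: ρ → (15,19,-3)
river: ρ → (-3,23,1)
river: ρ → (1,23,-3)
river: ρ → (-3,19,15)
river: ρ → (15,11,-7)
river: ρ → (-7,17,9)
river: ρ → (9,19,-5)
river: ρ → (-5,21,5)
river: ρ → (5,19,-9)
river: ρ → (-9,17,7)
river: ρ → (7,11,-15)
river: ρ → (-15,19,3)
river: ρ → (3,23,-1)
river: ρ → (-1,23,3)
river: ρ → (3,19,-15)
river: ρ → (-15,11,7)
river: ρ → (7,17,-9)
river: ρ → (-9,19,5)
river: ρ → (5,21,-5)
river: ρ → (-5,19,9)
river: ρ → (9,17,-7)
river: ρ → (-7,11,15)
ρ-cycle length = 22 (tail of 0 descent steps not counted)

22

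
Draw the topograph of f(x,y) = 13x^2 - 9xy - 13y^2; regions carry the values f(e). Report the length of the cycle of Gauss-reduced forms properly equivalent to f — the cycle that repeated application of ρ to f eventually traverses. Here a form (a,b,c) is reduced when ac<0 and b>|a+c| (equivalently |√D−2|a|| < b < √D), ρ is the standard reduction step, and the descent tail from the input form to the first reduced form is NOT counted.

D = 757, ⌊√D⌋ = 27
descent: ρ → (-13,9,13)  [lands on river]
river: ρ → (13,17,-9)
river: ρ → (-9,19,11)
river: ρ → (11,25,-3)
river: ρ → (-3,23,19)
river: ρ → (19,15,-7)
river: ρ → (-7,27,1)
river: ρ → (1,27,-7)
river: ρ → (-7,15,19)
river: ρ → (19,23,-3)
river: ρ → (-3,25,11)
river: ρ → (11,19,-9)
river: ρ → (-9,17,13)
river: ρ → (13,9,-13)
river: ρ → (-13,17,9)
river: ρ → (9,19,-11)
river: ρ → (-11,25,3)
river: ρ → (3,23,-19)
river: ρ → (-19,15,7)
river: ρ → (7,27,-1)
river: ρ → (-1,27,7)
river: ρ → (7,15,-19)
river: ρ → (-19,23,3)
river: ρ → (3,25,-11)
river: ρ → (-11,19,9)
river: ρ → (9,17,-13)
ρ-cycle length = 26 (tail of 1 descent step not counted)

26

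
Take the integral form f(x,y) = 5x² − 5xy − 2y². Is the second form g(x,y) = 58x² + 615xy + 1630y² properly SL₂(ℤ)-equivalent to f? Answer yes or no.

D₁ = 65, D₂ = 65
river cycle of f (length 6): (-2, 5, 5), (5, 5, -2), (-2, 7, 2), (2, 5, -5), (-5, 5, 2), (2, 7, -2)
river cycle of g (length 6): (5, 5, -2), (-2, 7, 2), (2, 5, -5), (-5, 5, 2), (2, 7, -2), (-2, 5, 5)
cycles coincide ⇒ equivalent

yes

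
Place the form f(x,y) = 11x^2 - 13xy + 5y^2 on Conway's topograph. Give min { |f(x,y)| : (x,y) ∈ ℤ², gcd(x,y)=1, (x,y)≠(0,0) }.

translate: b→9 (≡-13 mod 22), so (11,-13,5)→(11,9,3)
flip: (11,9,3)→(3,-9,11)
translate: b→3 (≡-9 mod 6), so (3,-9,11)→(3,3,5)
reduced (well bottom): (3,3,5) with a≤c, −a<b≤a
well minimum = a = 3

3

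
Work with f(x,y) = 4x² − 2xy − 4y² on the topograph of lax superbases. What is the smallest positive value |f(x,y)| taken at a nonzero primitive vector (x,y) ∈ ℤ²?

descent: ρ → (-4,2,4)  [lands on river]
river: ρ → (4,6,-2)
river: ρ → (-2,6,4)
river: ρ → (4,2,-4)
river: ρ → (-4,6,2)
river: ρ → (2,6,-4)
closes: descent 1, river 6
min |a| on river = 2

2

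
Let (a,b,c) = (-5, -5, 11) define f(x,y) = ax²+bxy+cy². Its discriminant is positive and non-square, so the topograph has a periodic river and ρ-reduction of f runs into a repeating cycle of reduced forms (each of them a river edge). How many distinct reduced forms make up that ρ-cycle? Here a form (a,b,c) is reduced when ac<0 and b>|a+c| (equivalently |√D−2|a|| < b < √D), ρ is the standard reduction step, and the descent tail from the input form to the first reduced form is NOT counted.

D = 245, ⌊√D⌋ = 15
descent: ρ → (11,5,-5)
descent: ρ → (-5,15,1)  [lands on river]
river: ρ → (1,15,-5)
ρ-cycle length = 2 (tail of 2 descent steps not counted)

2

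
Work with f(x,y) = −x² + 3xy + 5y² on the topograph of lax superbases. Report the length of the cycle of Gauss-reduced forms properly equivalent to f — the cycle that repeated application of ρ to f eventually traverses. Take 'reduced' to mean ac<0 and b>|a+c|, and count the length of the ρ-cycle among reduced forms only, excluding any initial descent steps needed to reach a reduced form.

D = 29, ⌊√D⌋ = 5
descent: ρ → (5,-3,-1)
descent: ρ → (-1,5,1)  [lands on river]
river: ρ → (1,5,-1)
ρ-cycle length = 2 (tail of 2 descent steps not counted)

2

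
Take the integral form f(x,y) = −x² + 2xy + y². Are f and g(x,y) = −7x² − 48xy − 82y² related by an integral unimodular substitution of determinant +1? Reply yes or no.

D₁ = 8, D₂ = 8
river cycle of f (length 2): (1, 2, -1), (-1, 2, 1)
river cycle of g (length 2): (-1, 2, 1), (1, 2, -1)
cycles coincide ⇒ equivalent

yes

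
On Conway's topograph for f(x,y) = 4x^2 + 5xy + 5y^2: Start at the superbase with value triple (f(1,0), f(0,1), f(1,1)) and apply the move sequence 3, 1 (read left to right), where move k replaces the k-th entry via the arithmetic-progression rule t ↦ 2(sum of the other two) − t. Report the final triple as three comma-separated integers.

start (4,5,14) = (f(1,0),f(0,1),f(1,1))
replace slot 3: 2·(4+5) − 14 = 4 → (4,5,4)
replace slot 1: 2·(5+4) − 4 = 14 → (14,5,4)

14,5,4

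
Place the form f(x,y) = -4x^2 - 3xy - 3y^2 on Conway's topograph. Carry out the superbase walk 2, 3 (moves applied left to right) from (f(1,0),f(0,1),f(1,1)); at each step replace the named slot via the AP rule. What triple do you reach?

start (-4,-3,-10) = (f(1,0),f(0,1),f(1,1))
replace slot 2: 2·((-4)+(-10)) − (-3) = -25 → (-4,-25,-10)
replace slot 3: 2·((-4)+(-25)) − (-10) = -48 → (-4,-25,-48)

-4,-25,-48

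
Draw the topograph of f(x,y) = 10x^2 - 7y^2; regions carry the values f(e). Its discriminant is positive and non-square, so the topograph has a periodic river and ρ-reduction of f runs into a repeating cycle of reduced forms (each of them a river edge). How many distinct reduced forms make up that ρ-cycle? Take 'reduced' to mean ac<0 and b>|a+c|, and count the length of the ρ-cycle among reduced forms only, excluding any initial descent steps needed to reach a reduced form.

D = 280, ⌊√D⌋ = 16
descent: ρ → (-7,14,3)  [lands on river]
river: ρ → (3,16,-2)
river: ρ → (-2,16,3)
river: ρ → (3,14,-7)
ρ-cycle length = 4 (tail of 1 descent step not counted)

4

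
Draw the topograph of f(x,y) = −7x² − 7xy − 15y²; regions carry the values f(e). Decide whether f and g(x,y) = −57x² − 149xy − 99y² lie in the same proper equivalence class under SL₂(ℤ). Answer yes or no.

D₁ = -371, D₂ = -371
f is negative-definite; reduce −f:
−f: reduced (well bottom): (7,7,15) with a≤c, −a<b≤a
flip sign back: reduced form of f is (-7,-7,-15)
g is negative-definite; reduce −g:
−g: translate: b→35 (≡149 mod 114), so (57,149,99)→(57,35,7)
−g: flip: (57,35,7)→(7,-35,57)
−g: translate: b→7 (≡-35 mod 14), so (7,-35,57)→(7,7,15)
−g: reduced (well bottom): (7,7,15) with a≤c, −a<b≤a
flip sign back: reduced form of g is (-7,-7,-15)
reduced forms (-7, -7, -15) vs (-7, -7, -15) ⇒ equivalent

yes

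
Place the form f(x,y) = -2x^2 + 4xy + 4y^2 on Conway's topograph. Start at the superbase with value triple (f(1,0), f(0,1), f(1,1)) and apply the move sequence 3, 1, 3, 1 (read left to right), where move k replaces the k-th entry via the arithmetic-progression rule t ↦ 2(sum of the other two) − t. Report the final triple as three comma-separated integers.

start (-2,4,6) = (f(1,0),f(0,1),f(1,1))
replace slot 3: 2·((-2)+4) − 6 = -2 → (-2,4,-2)
replace slot 1: 2·(4+(-2)) − (-2) = 6 → (6,4,-2)
replace slot 3: 2·(6+4) − (-2) = 22 → (6,4,22)
replace slot 1: 2·(4+22) − 6 = 46 → (46,4,22)

46,4,22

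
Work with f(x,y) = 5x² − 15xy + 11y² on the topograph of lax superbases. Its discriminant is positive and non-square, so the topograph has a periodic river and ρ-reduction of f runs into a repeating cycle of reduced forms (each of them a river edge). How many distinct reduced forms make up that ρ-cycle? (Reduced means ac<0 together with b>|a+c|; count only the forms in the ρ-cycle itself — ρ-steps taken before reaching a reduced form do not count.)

D = 5, ⌊√D⌋ = 2
descent: ρ → (11,-7,1)
descent: ρ → (1,1,-1)  [lands on river]
river: ρ → (-1,1,1)
ρ-cycle length = 2 (tail of 2 descent steps not counted)

2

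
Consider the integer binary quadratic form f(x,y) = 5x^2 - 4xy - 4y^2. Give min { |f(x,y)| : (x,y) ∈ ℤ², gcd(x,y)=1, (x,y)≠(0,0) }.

descent: ρ → (-4,4,5)  [lands on river]
river: ρ → (5,6,-3)
river: ρ → (-3,6,5)
river: ρ → (5,4,-4)
closes: descent 1, river 4
min |a| on river = 3

3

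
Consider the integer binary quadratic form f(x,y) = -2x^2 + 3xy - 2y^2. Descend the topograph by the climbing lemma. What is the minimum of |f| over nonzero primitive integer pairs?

translate: b→1 (≡-3 mod 4), so (2,-3,2)→(2,1,1)
flip: (2,1,1)→(1,-1,2)
translate: b→1 (≡-1 mod 2), so (1,-1,2)→(1,1,2)
reduced (well bottom): (1,1,2) with a≤c, −a<b≤a
well minimum |f| = |-1| = 1 (negative-definite)

1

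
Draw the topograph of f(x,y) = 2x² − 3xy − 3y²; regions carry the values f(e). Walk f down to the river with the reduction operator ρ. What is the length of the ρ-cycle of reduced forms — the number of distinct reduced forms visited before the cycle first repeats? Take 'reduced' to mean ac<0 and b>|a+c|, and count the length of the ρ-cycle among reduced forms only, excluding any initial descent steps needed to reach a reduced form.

D = 33, ⌊√D⌋ = 5
descent: ρ → (-3,3,2)  [lands on river]
river: ρ → (2,5,-1)
river: ρ → (-1,5,2)
river: ρ → (2,3,-3)
ρ-cycle length = 4 (tail of 1 descent step not counted)

4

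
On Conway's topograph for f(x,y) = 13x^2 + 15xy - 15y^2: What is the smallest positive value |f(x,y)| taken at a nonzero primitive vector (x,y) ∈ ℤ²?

river: ρ → (-15,15,13)
river: ρ → (13,11,-17)
river: ρ → (-17,23,7)
river: ρ → (7,19,-23)
river: ρ → (-23,27,3)
river: ρ → (3,27,-23)
river: ρ → (-23,19,7)
river: ρ → (7,23,-17)
river: ρ → (-17,11,13)
river: ρ → (13,15,-15)
closes: descent 0, river 10
min |a| on river = 3

3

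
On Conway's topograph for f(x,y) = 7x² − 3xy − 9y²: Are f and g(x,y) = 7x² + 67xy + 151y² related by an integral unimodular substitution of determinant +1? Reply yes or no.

D₁ = 261, D₂ = 261
river cycle of f (length 8): (-9, 3, 7), (7, 11, -5), (-5, 9, 9), (9, 9, -5), (-5, 11, 7), (7, 3, -9), (-9, 15, 1), (1, 15, -9)
river cycle of g (length 8): (7, 11, -5), (-5, 9, 9), (9, 9, -5), (-5, 11, 7), (7, 3, -9), (-9, 15, 1), (1, 15, -9), (-9, 3, 7)
cycles coincide ⇒ equivalent

yes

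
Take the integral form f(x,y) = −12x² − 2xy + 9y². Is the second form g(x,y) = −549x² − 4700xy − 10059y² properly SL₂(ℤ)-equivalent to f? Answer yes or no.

D₁ = 436, D₂ = 436
river cycle of f (length 30): (9, 20, -1), (-1, 20, 9), (9, 16, -5), (-5, 14, 12), (12, 10, -7), (-7, 18, 4), (4, 14, -15), (-15, 16, 3), (3, 20, -3), (-3, 16, 15), … (20 more)
river cycle of g (length 30): (-5, 16, 9), (9, 20, -1), (-1, 20, 9), (9, 16, -5), (-5, 14, 12), (12, 10, -7), (-7, 18, 4), (4, 14, -15), (-15, 16, 3), (3, 20, -3), … (20 more)
cycles coincide ⇒ equivalent

yes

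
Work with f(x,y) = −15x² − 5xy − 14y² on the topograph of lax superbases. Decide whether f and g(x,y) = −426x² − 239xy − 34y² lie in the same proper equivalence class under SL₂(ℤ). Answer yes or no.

D₁ = -815, D₂ = -815
f is negative-definite; reduce −f:
−f: flip: (15,5,14)→(14,-5,15)
−f: reduced (well bottom): (14,-5,15) with a≤c, −a<b≤a
flip sign back: reduced form of f is (-14,5,-15)
g is negative-definite; reduce −g:
−g: flip: (426,239,34)→(34,-239,426)
−g: translate: b→33 (≡-239 mod 68), so (34,-239,426)→(34,33,14)
−g: flip: (34,33,14)→(14,-33,34)
−g: translate: b→-5 (≡-33 mod 28), so (14,-33,34)→(14,-5,15)
−g: reduced (well bottom): (14,-5,15) with a≤c, −a<b≤a
flip sign back: reduced form of g is (-14,5,-15)
reduced forms (-14, 5, -15) vs (-14, 5, -15) ⇒ equivalent

yes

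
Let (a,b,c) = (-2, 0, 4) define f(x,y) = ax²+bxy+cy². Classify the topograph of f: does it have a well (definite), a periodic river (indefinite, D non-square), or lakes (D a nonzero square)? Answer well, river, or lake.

D = b²−4ac = 0² − 4·(-2)·4 = 32
D > 0 non-square ⇒ indefinite ⇒ periodic river

river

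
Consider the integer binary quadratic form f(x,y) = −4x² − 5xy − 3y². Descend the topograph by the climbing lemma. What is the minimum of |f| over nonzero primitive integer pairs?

translate: b→-3 (≡5 mod 8), so (4,5,3)→(4,-3,2)
flip: (4,-3,2)→(2,3,4)
translate: b→-1 (≡3 mod 4), so (2,3,4)→(2,-1,3)
reduced (well bottom): (2,-1,3) with a≤c, −a<b≤a
well minimum |f| = |-2| = 2 (negative-definite)

2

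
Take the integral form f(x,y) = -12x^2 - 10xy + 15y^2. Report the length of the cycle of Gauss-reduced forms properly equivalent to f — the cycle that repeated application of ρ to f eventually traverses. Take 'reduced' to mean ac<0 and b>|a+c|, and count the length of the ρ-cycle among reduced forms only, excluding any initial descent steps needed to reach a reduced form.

D = 820, ⌊√D⌋ = 28
descent: ρ → (15,10,-12)  [lands on river]
river: ρ → (-12,14,13)
river: ρ → (13,12,-13)
river: ρ → (-13,14,12)
river: ρ → (12,10,-15)
river: ρ → (-15,20,7)
river: ρ → (7,22,-12)
river: ρ → (-12,26,3)
river: ρ → (3,28,-3)
river: ρ → (-3,26,12)
river: ρ → (12,22,-7)
river: ρ → (-7,20,15)
ρ-cycle length = 12 (tail of 1 descent step not counted)

12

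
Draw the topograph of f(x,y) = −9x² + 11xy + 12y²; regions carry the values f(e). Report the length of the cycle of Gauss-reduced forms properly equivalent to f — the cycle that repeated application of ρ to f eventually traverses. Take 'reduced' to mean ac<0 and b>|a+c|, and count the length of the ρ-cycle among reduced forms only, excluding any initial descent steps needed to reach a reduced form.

D = 553, ⌊√D⌋ = 23
river: ρ → (12,13,-8)
river: ρ → (-8,19,6)
river: ρ → (6,17,-11)
river: ρ → (-11,5,12)
river: ρ → (12,19,-4)
river: ρ → (-4,21,7)
river: ρ → (7,21,-4)
river: ρ → (-4,19,12)
river: ρ → (12,5,-11)
river: ρ → (-11,17,6)
river: ρ → (6,19,-8)
river: ρ → (-8,13,12)
river: ρ → (12,11,-9)
river: ρ → (-9,7,14)
river: ρ → (14,21,-2)
river: ρ → (-2,23,3)
river: ρ → (3,19,-16)
river: ρ → (-16,13,6)
river: ρ → (6,23,-1)
river: ρ → (-1,23,6)
river: ρ → (6,13,-16)
river: ρ → (-16,19,3)
river: ρ → (3,23,-2)
river: ρ → (-2,21,14)
river: ρ → (14,7,-9)
river: ρ → (-9,11,12)
ρ-cycle length = 26 (tail of 0 descent steps not counted)

26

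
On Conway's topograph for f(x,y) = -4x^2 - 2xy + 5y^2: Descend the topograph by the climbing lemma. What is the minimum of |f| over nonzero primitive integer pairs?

descent: ρ → (5,2,-4)  [lands on river]
river: ρ → (-4,6,3)
river: ρ → (3,6,-4)
river: ρ → (-4,2,5)
river: ρ → (5,8,-1)
river: ρ → (-1,8,5)
closes: descent 1, river 6
min |a| on river = 1

1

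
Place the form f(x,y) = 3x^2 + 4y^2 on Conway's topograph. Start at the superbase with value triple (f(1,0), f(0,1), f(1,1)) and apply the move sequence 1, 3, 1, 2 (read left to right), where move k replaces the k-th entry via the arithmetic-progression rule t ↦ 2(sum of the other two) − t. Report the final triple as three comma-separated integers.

start (3,4,7) = (f(1,0),f(0,1),f(1,1))
replace slot 1: 2·(4+7) − 3 = 19 → (19,4,7)
replace slot 3: 2·(19+4) − 7 = 39 → (19,4,39)
replace slot 1: 2·(4+39) − 19 = 67 → (67,4,39)
replace slot 2: 2·(67+39) − 4 = 208 → (67,208,39)

67,208,39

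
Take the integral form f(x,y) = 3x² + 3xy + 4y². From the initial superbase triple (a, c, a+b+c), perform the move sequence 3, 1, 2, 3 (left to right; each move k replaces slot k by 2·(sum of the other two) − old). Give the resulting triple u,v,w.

start (3,4,10) = (f(1,0),f(0,1),f(1,1))
replace slot 3: 2·(3+4) − 10 = 4 → (3,4,4)
replace slot 1: 2·(4+4) − 3 = 13 → (13,4,4)
replace slot 2: 2·(13+4) − 4 = 30 → (13,30,4)
replace slot 3: 2·(13+30) − 4 = 82 → (13,30,82)

13,30,82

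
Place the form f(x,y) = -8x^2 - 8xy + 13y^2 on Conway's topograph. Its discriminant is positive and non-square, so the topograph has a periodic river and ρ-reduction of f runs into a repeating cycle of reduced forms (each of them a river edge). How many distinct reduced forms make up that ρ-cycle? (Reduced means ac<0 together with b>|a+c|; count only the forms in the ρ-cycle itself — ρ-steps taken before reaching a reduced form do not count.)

D = 480, ⌊√D⌋ = 21
descent: ρ → (13,8,-8)  [lands on river]
river: ρ → (-8,8,13)
river: ρ → (13,18,-3)
river: ρ → (-3,18,13)
ρ-cycle length = 4 (tail of 1 descent step not counted)

4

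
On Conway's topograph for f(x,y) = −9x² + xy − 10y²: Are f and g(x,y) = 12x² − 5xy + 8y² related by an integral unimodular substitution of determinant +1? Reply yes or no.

D₁ = -359, D₂ = -359
f is negative-definite; reduce −f:
−f: reduced (well bottom): (9,-1,10) with a≤c, −a<b≤a
flip sign back: reduced form of f is (-9,1,-10)
g: flip: (12,-5,8)→(8,5,12)
g: reduced (well bottom): (8,5,12) with a≤c, −a<b≤a
reduced forms (-9, 1, -10) vs (8, 5, 12) ⇒ inequivalent

no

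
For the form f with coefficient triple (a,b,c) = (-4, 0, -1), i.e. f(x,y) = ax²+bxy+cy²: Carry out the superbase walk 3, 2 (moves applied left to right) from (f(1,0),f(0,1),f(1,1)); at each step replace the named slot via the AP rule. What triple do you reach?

start (-4,-1,-5) = (f(1,0),f(0,1),f(1,1))
replace slot 3: 2·((-4)+(-1)) − (-5) = -5 → (-4,-1,-5)
replace slot 2: 2·((-4)+(-5)) − (-1) = -17 → (-4,-17,-5)

-4,-17,-5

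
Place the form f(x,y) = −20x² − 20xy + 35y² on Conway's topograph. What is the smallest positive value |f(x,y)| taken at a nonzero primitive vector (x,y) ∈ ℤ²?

descent: ρ → (35,20,-20)  [lands on river]
river: ρ → (-20,20,35)
river: ρ → (35,50,-5)
river: ρ → (-5,50,35)
closes: descent 1, river 4
min |a| on river = 5

5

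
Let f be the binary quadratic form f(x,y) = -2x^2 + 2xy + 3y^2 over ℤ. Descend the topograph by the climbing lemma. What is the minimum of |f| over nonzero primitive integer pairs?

river: ρ → (3,4,-1)
river: ρ → (-1,4,3)
river: ρ → (3,2,-2)
river: ρ → (-2,2,3)
closes: descent 0, river 4
min |a| on river = 1

1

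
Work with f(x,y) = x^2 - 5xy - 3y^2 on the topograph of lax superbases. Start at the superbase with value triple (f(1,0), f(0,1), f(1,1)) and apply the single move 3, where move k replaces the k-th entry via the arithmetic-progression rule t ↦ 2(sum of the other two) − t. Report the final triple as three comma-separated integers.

start (1,-3,-7) = (f(1,0),f(0,1),f(1,1))
replace slot 3: 2·(1+(-3)) − (-7) = 3 → (1,-3,3)

1,-3,3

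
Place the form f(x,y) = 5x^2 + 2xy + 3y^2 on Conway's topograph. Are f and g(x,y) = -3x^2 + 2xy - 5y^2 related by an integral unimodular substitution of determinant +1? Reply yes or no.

D₁ = -56, D₂ = -56
f: flip: (5,2,3)→(3,-2,5)
f: reduced (well bottom): (3,-2,5) with a≤c, −a<b≤a
g is negative-definite; reduce −g:
−g: reduced (well bottom): (3,-2,5) with a≤c, −a<b≤a
flip sign back: reduced form of g is (-3,2,-5)
reduced forms (3, -2, 5) vs (-3, 2, -5) ⇒ inequivalent

no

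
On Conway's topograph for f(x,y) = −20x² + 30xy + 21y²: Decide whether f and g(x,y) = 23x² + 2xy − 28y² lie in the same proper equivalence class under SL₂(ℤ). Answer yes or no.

D₁ = 2580, D₂ = 2580
river cycle of f (length 10): (21, 12, -29), (-29, 46, 4), (4, 50, -5), (-5, 50, 4), (4, 46, -29), (-29, 12, 21), (21, 30, -20), (-20, 50, 1), (1, 50, -20), (-20, 30, 21)
river cycle of g (length 14): (23, 48, -3), (-3, 48, 23), (23, 44, -7), (-7, 40, 35), (35, 30, -12), (-12, 42, 17), (17, 26, -28), (-28, 30, 15), (15, 30, -28), (-28, 26, 17), … (4 more)
cycles differ ⇒ inequivalent

no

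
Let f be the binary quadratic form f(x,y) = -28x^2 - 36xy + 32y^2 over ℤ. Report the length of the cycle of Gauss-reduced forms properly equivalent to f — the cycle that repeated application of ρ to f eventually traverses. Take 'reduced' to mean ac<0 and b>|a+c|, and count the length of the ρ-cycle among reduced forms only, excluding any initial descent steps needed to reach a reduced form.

D = 4880, ⌊√D⌋ = 69
descent: ρ → (32,36,-28)  [lands on river]
river: ρ → (-28,20,40)
river: ρ → (40,60,-8)
river: ρ → (-8,68,8)
river: ρ → (8,60,-40)
river: ρ → (-40,20,28)
river: ρ → (28,36,-32)
river: ρ → (-32,28,32)
ρ-cycle length = 8 (tail of 1 descent step not counted)

8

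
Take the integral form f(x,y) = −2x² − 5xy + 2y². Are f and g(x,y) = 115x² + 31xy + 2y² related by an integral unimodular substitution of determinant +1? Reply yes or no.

D₁ = 41, D₂ = 41
river cycle of f (length 10): (2, 5, -2), (-2, 3, 4), (4, 5, -1), (-1, 5, 4), (4, 3, -2), (-2, 5, 2), (2, 3, -4), (-4, 5, 1), (1, 5, -4), (-4, 3, 2)
river cycle of g (length 10): (2, 5, -2), (-2, 3, 4), (4, 5, -1), (-1, 5, 4), (4, 3, -2), (-2, 5, 2), (2, 3, -4), (-4, 5, 1), (1, 5, -4), (-4, 3, 2)
cycles coincide ⇒ equivalent

yes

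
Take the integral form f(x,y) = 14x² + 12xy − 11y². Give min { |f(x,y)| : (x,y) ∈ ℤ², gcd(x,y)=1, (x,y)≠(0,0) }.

river: ρ → (-11,10,15)
river: ρ → (15,20,-6)
river: ρ → (-6,16,21)
river: ρ → (21,26,-1)
river: ρ → (-1,26,21)
river: ρ → (21,16,-6)
river: ρ → (-6,20,15)
river: ρ → (15,10,-11)
river: ρ → (-11,12,14)
river: ρ → (14,16,-9)
river: ρ → (-9,20,10)
river: ρ → (10,20,-9)
river: ρ → (-9,16,14)
river: ρ → (14,12,-11)
closes: descent 0, river 14
min |a| on river = 1

1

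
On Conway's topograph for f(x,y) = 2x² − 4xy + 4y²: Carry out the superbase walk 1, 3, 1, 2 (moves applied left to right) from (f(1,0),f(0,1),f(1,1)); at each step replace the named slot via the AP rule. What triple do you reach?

start (2,4,2) = (f(1,0),f(0,1),f(1,1))
replace slot 1: 2·(4+2) − 2 = 10 → (10,4,2)
replace slot 3: 2·(10+4) − 2 = 26 → (10,4,26)
replace slot 1: 2·(4+26) − 10 = 50 → (50,4,26)
replace slot 2: 2·(50+26) − 4 = 148 → (50,148,26)

50,148,26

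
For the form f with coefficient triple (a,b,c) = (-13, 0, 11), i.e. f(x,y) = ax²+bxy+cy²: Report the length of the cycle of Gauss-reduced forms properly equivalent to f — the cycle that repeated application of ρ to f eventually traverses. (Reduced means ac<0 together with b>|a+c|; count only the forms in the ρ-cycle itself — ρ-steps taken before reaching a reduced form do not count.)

D = 572, ⌊√D⌋ = 23
descent: ρ → (11,22,-2)  [lands on river]
river: ρ → (-2,22,11)
ρ-cycle length = 2 (tail of 1 descent step not counted)

2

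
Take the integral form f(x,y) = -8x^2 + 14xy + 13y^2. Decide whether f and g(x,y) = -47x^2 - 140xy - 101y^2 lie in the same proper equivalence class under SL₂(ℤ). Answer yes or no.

D₁ = 612, D₂ = 612
river cycle of f (length 8): (13, 12, -9), (-9, 24, 1), (1, 24, -9), (-9, 12, 13), (13, 14, -8), (-8, 18, 9), (9, 18, -8), (-8, 14, 13)
river cycle of g (length 8): (-8, 14, 13), (13, 12, -9), (-9, 24, 1), (1, 24, -9), (-9, 12, 13), (13, 14, -8), (-8, 18, 9), (9, 18, -8)
cycles coincide ⇒ equivalent

yes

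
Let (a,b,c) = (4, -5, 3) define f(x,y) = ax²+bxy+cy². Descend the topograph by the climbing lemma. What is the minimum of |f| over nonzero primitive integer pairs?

translate: b→3 (≡-5 mod 8), so (4,-5,3)→(4,3,2)
flip: (4,3,2)→(2,-3,4)
translate: b→1 (≡-3 mod 4), so (2,-3,4)→(2,1,3)
reduced (well bottom): (2,1,3) with a≤c, −a<b≤a
well minimum = a = 2

2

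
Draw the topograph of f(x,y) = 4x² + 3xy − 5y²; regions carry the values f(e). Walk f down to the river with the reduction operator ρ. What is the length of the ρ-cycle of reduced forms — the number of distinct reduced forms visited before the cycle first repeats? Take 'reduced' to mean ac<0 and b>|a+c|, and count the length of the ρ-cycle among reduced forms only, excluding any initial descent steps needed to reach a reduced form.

D = 89, ⌊√D⌋ = 9
river: ρ → (-5,7,2)
river: ρ → (2,9,-1)
river: ρ → (-1,9,2)
river: ρ → (2,7,-5)
river: ρ → (-5,3,4)
river: ρ → (4,5,-4)
river: ρ → (-4,3,5)
river: ρ → (5,7,-2)
river: ρ → (-2,9,1)
river: ρ → (1,9,-2)
river: ρ → (-2,7,5)
river: ρ → (5,3,-4)
river: ρ → (-4,5,4)
river: ρ → (4,3,-5)
ρ-cycle length = 14 (tail of 0 descent steps not counted)

14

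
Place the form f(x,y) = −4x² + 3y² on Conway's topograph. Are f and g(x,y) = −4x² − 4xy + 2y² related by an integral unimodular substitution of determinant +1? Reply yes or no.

D₁ = 48, D₂ = 48
river cycle of f (length 2): (3, 6, -1), (-1, 6, 3)
river cycle of g (length 2): (2, 4, -4), (-4, 4, 2)
cycles differ ⇒ inequivalent

no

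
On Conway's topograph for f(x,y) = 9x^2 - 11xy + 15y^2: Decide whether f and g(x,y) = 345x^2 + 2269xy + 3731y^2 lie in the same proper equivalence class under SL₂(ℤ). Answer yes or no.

D₁ = -419, D₂ = -419
f: translate: b→7 (≡-11 mod 18), so (9,-11,15)→(9,7,13)
f: reduced (well bottom): (9,7,13) with a≤c, −a<b≤a
g: translate: b→199 (≡2269 mod 690), so (345,2269,3731)→(345,199,29)
g: flip: (345,199,29)→(29,-199,345)
g: translate: b→-25 (≡-199 mod 58), so (29,-199,345)→(29,-25,9)
g: flip: (29,-25,9)→(9,25,29)
g: translate: b→7 (≡25 mod 18), so (9,25,29)→(9,7,13)
g: reduced (well bottom): (9,7,13) with a≤c, −a<b≤a
reduced forms (9, 7, 13) vs (9, 7, 13) ⇒ equivalent

yes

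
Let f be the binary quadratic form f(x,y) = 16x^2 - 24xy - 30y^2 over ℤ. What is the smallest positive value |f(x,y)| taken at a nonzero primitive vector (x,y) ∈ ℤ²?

descent: ρ → (-30,24,16)  [lands on river]
river: ρ → (16,40,-14)
river: ρ → (-14,44,10)
river: ρ → (10,36,-30)
closes: descent 1, river 4
min |a| on river = 10

10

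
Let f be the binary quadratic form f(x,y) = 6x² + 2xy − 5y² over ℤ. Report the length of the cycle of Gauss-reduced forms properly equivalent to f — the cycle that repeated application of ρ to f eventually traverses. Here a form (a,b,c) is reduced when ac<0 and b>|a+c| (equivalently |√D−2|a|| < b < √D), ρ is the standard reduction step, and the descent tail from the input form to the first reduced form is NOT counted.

D = 124, ⌊√D⌋ = 11
river: ρ → (-5,8,3)
river: ρ → (3,10,-2)
river: ρ → (-2,10,3)
river: ρ → (3,8,-5)
river: ρ → (-5,2,6)
river: ρ → (6,10,-1)
river: ρ → (-1,10,6)
river: ρ → (6,2,-5)
ρ-cycle length = 8 (tail of 0 descent steps not counted)

8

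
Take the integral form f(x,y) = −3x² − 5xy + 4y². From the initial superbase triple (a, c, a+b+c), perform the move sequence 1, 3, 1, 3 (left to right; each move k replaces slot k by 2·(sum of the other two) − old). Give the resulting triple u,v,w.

start (-3,4,-4) = (f(1,0),f(0,1),f(1,1))
replace slot 1: 2·(4+(-4)) − (-3) = 3 → (3,4,-4)
replace slot 3: 2·(3+4) − (-4) = 18 → (3,4,18)
replace slot 1: 2·(4+18) − 3 = 41 → (41,4,18)
replace slot 3: 2·(41+4) − 18 = 72 → (41,4,72)

41,4,72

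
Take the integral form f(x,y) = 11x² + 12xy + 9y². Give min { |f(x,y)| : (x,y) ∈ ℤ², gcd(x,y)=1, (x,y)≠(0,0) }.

translate: b→-10 (≡12 mod 22), so (11,12,9)→(11,-10,8)
flip: (11,-10,8)→(8,10,11)
translate: b→-6 (≡10 mod 16), so (8,10,11)→(8,-6,9)
reduced (well bottom): (8,-6,9) with a≤c, −a<b≤a
well minimum = a = 8

8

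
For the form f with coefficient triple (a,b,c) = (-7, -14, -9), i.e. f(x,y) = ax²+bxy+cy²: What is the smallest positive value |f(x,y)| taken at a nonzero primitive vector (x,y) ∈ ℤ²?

translate: b→0 (≡14 mod 14), so (7,14,9)→(7,0,2)
flip: (7,0,2)→(2,0,7)
reduced (well bottom): (2,0,7) with a≤c, −a<b≤a
well minimum |f| = |-2| = 2 (negative-definite)

2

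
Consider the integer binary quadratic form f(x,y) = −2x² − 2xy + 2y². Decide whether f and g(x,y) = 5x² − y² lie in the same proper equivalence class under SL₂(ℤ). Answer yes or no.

D₁ = 20, D₂ = 20
river cycle of f (length 2): (2, 2, -2), (-2, 2, 2)
river cycle of g (length 2): (-1, 4, 1), (1, 4, -1)
cycles differ ⇒ inequivalent

no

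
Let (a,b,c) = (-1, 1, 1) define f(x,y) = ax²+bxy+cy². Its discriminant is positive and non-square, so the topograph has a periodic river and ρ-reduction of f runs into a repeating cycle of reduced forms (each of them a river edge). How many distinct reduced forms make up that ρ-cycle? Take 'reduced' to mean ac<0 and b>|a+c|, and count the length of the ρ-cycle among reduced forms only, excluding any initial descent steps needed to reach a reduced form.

D = 5, ⌊√D⌋ = 2
river: ρ → (1,1,-1)
river: ρ → (-1,1,1)
ρ-cycle length = 2 (tail of 0 descent steps not counted)

2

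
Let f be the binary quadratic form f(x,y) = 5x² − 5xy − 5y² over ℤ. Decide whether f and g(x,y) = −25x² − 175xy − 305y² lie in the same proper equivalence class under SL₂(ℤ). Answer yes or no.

D₁ = 125, D₂ = 125
river cycle of f (length 2): (-5, 5, 5), (5, 5, -5)
river cycle of g (length 2): (-5, 5, 5), (5, 5, -5)
cycles coincide ⇒ equivalent

yes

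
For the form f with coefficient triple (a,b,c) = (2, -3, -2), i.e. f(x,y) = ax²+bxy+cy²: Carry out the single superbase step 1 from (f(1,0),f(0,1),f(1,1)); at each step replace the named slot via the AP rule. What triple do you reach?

start (2,-2,-3) = (f(1,0),f(0,1),f(1,1))
replace slot 1: 2·((-2)+(-3)) − 2 = -12 → (-12,-2,-3)

-12,-2,-3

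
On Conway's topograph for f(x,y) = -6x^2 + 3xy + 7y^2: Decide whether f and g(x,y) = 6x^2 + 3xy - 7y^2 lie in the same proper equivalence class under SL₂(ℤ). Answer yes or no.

D₁ = 177, D₂ = 177
river cycle of f (length 12): (7, 11, -2), (-2, 13, 1), (1, 13, -2), (-2, 11, 7), (7, 3, -6), (-6, 9, 4), (4, 7, -8), (-8, 9, 3), (3, 9, -8), (-8, 7, 4), … (2 more)
river cycle of g (length 12): (-7, 11, 2), (2, 13, -1), (-1, 13, 2), (2, 11, -7), (-7, 3, 6), (6, 9, -4), (-4, 7, 8), (8, 9, -3), (-3, 9, 8), (8, 7, -4), … (2 more)
cycles differ ⇒ inequivalent

no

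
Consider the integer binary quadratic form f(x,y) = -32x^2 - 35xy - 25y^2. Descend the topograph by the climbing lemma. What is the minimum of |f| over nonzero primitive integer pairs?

translate: b→-29 (≡35 mod 64), so (32,35,25)→(32,-29,22)
flip: (32,-29,22)→(22,29,32)
translate: b→-15 (≡29 mod 44), so (22,29,32)→(22,-15,25)
reduced (well bottom): (22,-15,25) with a≤c, −a<b≤a
well minimum |f| = |-22| = 22 (negative-definite)

22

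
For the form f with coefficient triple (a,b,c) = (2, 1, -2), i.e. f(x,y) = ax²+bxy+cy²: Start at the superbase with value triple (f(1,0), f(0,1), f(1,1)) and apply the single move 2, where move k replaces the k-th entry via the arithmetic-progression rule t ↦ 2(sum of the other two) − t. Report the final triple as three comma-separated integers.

start (2,-2,1) = (f(1,0),f(0,1),f(1,1))
replace slot 2: 2·(2+1) − (-2) = 8 → (2,8,1)

2,8,1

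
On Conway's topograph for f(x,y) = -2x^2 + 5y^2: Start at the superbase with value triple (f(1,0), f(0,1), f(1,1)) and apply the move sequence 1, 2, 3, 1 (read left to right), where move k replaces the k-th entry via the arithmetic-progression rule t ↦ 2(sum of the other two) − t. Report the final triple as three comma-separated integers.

start (-2,5,3) = (f(1,0),f(0,1),f(1,1))
replace slot 1: 2·(5+3) − (-2) = 18 → (18,5,3)
replace slot 2: 2·(18+3) − 5 = 37 → (18,37,3)
replace slot 3: 2·(18+37) − 3 = 107 → (18,37,107)
replace slot 1: 2·(37+107) − 18 = 270 → (270,37,107)

270,37,107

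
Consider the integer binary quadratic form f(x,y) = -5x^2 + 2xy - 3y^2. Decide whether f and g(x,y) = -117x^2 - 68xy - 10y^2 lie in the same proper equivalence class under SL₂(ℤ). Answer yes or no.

D₁ = -56, D₂ = -56
f is negative-definite; reduce −f:
−f: flip: (5,-2,3)→(3,2,5)
−f: reduced (well bottom): (3,2,5) with a≤c, −a<b≤a
flip sign back: reduced form of f is (-3,-2,-5)
g is negative-definite; reduce −g:
−g: flip: (117,68,10)→(10,-68,117)
−g: translate: b→-8 (≡-68 mod 20), so (10,-68,117)→(10,-8,3)
−g: flip: (10,-8,3)→(3,8,10)
−g: translate: b→2 (≡8 mod 6), so (3,8,10)→(3,2,5)
−g: reduced (well bottom): (3,2,5) with a≤c, −a<b≤a
flip sign back: reduced form of g is (-3,-2,-5)
reduced forms (-3, -2, -5) vs (-3, -2, -5) ⇒ equivalent

yes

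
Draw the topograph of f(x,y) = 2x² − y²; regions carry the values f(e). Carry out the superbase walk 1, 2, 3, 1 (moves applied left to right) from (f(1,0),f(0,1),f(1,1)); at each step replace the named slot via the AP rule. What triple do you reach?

start (2,-1,1) = (f(1,0),f(0,1),f(1,1))
replace slot 1: 2·((-1)+1) − 2 = -2 → (-2,-1,1)
replace slot 2: 2·((-2)+1) − (-1) = -1 → (-2,-1,1)
replace slot 3: 2·((-2)+(-1)) − 1 = -7 → (-2,-1,-7)
replace slot 1: 2·((-1)+(-7)) − (-2) = -14 → (-14,-1,-7)

-14,-1,-7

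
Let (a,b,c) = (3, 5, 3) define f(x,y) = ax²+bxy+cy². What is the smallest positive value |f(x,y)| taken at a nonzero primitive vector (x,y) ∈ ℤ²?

translate: b→-1 (≡5 mod 6), so (3,5,3)→(3,-1,1)
flip: (3,-1,1)→(1,1,3)
reduced (well bottom): (1,1,3) with a≤c, −a<b≤a
well minimum = a = 1

1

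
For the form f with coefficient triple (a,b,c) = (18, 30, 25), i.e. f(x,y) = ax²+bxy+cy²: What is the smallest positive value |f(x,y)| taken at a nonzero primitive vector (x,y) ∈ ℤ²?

translate: b→-6 (≡30 mod 36), so (18,30,25)→(18,-6,13)
flip: (18,-6,13)→(13,6,18)
reduced (well bottom): (13,6,18) with a≤c, −a<b≤a
well minimum = a = 13

13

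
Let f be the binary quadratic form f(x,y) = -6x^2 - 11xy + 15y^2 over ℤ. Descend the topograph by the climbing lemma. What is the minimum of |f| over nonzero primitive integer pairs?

descent: ρ → (15,11,-6)  [lands on river]
river: ρ → (-6,13,13)
river: ρ → (13,13,-6)
river: ρ → (-6,11,15)
river: ρ → (15,19,-2)
river: ρ → (-2,21,5)
river: ρ → (5,19,-6)
river: ρ → (-6,17,8)
river: ρ → (8,15,-8)
river: ρ → (-8,17,6)
river: ρ → (6,19,-5)
river: ρ → (-5,21,2)
river: ρ → (2,19,-15)
river: ρ → (-15,11,6)
river: ρ → (6,13,-13)
river: ρ → (-13,13,6)
river: ρ → (6,11,-15)
river: ρ → (-15,19,2)
river: ρ → (2,21,-5)
river: ρ → (-5,19,6)
river: ρ → (6,17,-8)
river: ρ → (-8,15,8)
river: ρ → (8,17,-6)
river: ρ → (-6,19,5)
river: ρ → (5,21,-2)
river: ρ → (-2,19,15)
closes: descent 1, river 26
min |a| on river = 2

2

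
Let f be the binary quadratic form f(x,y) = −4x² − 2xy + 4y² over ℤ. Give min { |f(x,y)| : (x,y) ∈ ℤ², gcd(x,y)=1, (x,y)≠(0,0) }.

descent: ρ → (4,2,-4)  [lands on river]
river: ρ → (-4,6,2)
river: ρ → (2,6,-4)
river: ρ → (-4,2,4)
river: ρ → (4,6,-2)
river: ρ → (-2,6,4)
closes: descent 1, river 6
min |a| on river = 2

2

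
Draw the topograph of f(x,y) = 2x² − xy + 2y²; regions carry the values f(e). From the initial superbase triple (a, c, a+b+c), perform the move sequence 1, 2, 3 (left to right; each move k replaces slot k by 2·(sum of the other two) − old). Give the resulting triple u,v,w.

start (2,2,3) = (f(1,0),f(0,1),f(1,1))
replace slot 1: 2·(2+3) − 2 = 8 → (8,2,3)
replace slot 2: 2·(8+3) − 2 = 20 → (8,20,3)
replace slot 3: 2·(8+20) − 3 = 53 → (8,20,53)

8,20,53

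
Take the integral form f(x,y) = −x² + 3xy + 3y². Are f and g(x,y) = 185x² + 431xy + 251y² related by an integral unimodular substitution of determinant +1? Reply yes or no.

D₁ = 21, D₂ = 21
river cycle of f (length 2): (3, 3, -1), (-1, 3, 3)
river cycle of g (length 2): (-1, 3, 3), (3, 3, -1)
cycles coincide ⇒ equivalent

yes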